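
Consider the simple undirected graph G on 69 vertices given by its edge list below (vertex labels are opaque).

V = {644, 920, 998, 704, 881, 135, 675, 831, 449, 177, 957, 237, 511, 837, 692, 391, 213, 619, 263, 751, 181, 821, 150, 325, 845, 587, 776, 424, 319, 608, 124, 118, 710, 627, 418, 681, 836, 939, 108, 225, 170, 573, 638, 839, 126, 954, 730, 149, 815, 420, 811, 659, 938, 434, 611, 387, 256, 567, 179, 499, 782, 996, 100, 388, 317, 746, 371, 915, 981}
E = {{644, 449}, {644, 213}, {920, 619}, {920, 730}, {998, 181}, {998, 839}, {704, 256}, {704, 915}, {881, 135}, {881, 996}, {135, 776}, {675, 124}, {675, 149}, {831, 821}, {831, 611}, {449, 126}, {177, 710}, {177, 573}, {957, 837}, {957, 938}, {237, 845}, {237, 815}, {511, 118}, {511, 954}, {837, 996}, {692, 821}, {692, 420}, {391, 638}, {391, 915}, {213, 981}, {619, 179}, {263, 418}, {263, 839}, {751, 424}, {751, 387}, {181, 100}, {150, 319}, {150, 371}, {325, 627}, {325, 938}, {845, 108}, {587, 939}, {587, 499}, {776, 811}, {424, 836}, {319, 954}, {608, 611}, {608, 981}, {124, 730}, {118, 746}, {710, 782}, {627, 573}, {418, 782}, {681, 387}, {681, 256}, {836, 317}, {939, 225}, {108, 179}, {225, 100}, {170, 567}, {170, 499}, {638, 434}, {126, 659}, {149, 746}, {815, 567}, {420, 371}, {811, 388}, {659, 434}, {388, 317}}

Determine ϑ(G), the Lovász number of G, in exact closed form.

N(776) = {135, 811}, |N(776)| = 2.
deg(420) = 2; N(420) = {692, 371}.
Vertex 619 has 2 neighbors: 920, 179.
N(627) = {325, 573}, |N(627)| = 2.
2-regular, N=69; connected 2-regular on 69 ⇒ C_{69}.
Distinct eigenvalues (to 5 d.p.): [2.0, 1.99171, 1.96692, 1.92583, 1.86879, 1.79626, 1.70884, 1.60726, 1.49237, 1.36511, 1.22653, 1.0778, 0.92013, 0.75484, 0.58329, 0.40691, 0.22716, 0.04553, -0.13648, -0.31737, -0.49562, -0.66976, -0.83835, -1.0, -1.15336, -1.29716, -1.43022, -1.55142, -1.65977, -1.75437, -1.83442, -1.89928, -1.9484, -1.98137, -1.99793].
Lovász (edge-transitive): ϑ = −69·(-2*cos(pi/69))/((2)−(-2*cos(pi/69))) = 69*cos(pi/69)/(cos(pi/69) + 1).
≈ 34.482114 (to 6 d.p.).
α=34, χ(Ḡ)=35; ϑ=69*cos(pi/69)/(cos(pi/69) + 1) lies between (both strict).

69*cos(pi/69)/(cos(pi/69) + 1)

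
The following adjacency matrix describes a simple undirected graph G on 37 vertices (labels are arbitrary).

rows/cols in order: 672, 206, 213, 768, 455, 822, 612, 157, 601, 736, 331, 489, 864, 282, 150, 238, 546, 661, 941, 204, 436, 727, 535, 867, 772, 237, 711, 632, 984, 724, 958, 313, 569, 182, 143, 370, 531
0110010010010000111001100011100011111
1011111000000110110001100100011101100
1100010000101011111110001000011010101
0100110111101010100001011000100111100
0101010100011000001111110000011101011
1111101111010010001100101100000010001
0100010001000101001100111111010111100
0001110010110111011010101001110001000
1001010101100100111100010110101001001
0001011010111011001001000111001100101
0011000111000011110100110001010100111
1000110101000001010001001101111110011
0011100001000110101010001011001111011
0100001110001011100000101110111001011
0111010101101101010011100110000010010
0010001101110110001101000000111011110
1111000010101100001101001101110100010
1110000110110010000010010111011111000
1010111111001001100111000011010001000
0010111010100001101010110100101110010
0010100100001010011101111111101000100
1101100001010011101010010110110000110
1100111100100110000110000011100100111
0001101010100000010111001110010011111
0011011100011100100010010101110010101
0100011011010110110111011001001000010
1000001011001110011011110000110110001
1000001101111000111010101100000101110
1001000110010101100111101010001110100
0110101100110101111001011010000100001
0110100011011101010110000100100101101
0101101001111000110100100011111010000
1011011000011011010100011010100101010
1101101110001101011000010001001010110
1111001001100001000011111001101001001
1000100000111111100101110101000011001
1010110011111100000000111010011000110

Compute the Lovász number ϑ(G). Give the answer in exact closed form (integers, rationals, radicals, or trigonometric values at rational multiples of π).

sqrt(37)

Vertex 436 has 18 neighbors: 213, 455, 157, 864, 150, 661, 941, 204, 727, 535, 867, 772, 237, 711, 632, 984, 958, 143.
N(736) = {768, 822, 612, 601, 331, 489, 864, 150, 238, 941, 727, 237, 711, 632, 958, 313, 143, 531}, |N(736)| = 18.
N(772) = {213, 768, 822, 612, 157, 489, 864, 282, 546, 436, 867, 237, 632, 984, 724, 569, 143, 531}, |N(772)| = 18.
deg(711) = 18; N(711) = {672, 612, 601, 736, 864, 282, 150, 661, 941, 436, 727, 535, 867, 984, 724, 313, 569, 531}.
G on 37 vertices is 18-regular; SR(37,18,8,9) — a Paley graph.
The 3 distinct eigenvalues: [18.0, 2.541381, -3.541381].
Lovász (edge-transitive): ϑ = −37·(-sqrt(37)/2 - 1/2)/((18)−(-sqrt(37)/2 - 1/2)) = sqrt(37).
= 6.082762530… (decimal).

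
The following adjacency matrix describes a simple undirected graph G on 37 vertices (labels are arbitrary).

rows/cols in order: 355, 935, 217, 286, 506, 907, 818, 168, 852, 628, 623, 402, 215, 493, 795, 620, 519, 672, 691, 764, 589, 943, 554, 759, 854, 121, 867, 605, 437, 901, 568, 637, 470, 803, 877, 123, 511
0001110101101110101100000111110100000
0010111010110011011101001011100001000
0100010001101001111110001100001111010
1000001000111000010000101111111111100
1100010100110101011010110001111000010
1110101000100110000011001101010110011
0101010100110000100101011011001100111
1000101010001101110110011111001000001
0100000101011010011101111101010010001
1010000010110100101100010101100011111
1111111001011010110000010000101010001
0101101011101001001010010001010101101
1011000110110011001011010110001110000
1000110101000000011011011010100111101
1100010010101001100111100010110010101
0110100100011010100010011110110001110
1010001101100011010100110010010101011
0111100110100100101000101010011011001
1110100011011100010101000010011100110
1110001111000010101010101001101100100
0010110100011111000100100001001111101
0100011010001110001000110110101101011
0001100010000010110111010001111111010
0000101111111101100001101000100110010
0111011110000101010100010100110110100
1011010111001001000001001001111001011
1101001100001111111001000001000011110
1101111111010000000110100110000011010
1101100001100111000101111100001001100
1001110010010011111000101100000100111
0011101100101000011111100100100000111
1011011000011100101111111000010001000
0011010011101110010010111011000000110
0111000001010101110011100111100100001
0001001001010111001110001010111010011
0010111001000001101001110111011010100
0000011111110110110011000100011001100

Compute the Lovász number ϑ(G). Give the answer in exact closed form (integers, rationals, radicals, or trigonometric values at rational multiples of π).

N(803) = {935, 217, 286, 628, 402, 493, 620, 519, 672, 589, 943, 554, 121, 867, 605, 437, 637, 511}, |N(803)| = 18.
Vertex 121 has 18 neighbors: 355, 217, 286, 907, 168, 852, 628, 215, 620, 943, 854, 605, 437, 901, 568, 803, 123, 511.
Vertex 605 has 18 neighbors: 355, 935, 286, 506, 907, 818, 168, 852, 628, 402, 764, 589, 554, 121, 867, 470, 803, 123.
deg(568) = 18; N(568) = {217, 286, 506, 818, 168, 623, 215, 672, 691, 764, 589, 943, 554, 121, 437, 877, 123, 511}.
18-regular, N=37; SR(37,18,8,9) — a Paley graph.
The 3 distinct eigenvalues: [18.0, 2.541, -3.541].
Lovász: ϑ = −37(-sqrt(37)/2 - 1/2)/(18+-(-sqrt(37)/2 - 1/2)) = sqrt(37).
ϑ(G) ≈ 6.082763.

sqrt(37)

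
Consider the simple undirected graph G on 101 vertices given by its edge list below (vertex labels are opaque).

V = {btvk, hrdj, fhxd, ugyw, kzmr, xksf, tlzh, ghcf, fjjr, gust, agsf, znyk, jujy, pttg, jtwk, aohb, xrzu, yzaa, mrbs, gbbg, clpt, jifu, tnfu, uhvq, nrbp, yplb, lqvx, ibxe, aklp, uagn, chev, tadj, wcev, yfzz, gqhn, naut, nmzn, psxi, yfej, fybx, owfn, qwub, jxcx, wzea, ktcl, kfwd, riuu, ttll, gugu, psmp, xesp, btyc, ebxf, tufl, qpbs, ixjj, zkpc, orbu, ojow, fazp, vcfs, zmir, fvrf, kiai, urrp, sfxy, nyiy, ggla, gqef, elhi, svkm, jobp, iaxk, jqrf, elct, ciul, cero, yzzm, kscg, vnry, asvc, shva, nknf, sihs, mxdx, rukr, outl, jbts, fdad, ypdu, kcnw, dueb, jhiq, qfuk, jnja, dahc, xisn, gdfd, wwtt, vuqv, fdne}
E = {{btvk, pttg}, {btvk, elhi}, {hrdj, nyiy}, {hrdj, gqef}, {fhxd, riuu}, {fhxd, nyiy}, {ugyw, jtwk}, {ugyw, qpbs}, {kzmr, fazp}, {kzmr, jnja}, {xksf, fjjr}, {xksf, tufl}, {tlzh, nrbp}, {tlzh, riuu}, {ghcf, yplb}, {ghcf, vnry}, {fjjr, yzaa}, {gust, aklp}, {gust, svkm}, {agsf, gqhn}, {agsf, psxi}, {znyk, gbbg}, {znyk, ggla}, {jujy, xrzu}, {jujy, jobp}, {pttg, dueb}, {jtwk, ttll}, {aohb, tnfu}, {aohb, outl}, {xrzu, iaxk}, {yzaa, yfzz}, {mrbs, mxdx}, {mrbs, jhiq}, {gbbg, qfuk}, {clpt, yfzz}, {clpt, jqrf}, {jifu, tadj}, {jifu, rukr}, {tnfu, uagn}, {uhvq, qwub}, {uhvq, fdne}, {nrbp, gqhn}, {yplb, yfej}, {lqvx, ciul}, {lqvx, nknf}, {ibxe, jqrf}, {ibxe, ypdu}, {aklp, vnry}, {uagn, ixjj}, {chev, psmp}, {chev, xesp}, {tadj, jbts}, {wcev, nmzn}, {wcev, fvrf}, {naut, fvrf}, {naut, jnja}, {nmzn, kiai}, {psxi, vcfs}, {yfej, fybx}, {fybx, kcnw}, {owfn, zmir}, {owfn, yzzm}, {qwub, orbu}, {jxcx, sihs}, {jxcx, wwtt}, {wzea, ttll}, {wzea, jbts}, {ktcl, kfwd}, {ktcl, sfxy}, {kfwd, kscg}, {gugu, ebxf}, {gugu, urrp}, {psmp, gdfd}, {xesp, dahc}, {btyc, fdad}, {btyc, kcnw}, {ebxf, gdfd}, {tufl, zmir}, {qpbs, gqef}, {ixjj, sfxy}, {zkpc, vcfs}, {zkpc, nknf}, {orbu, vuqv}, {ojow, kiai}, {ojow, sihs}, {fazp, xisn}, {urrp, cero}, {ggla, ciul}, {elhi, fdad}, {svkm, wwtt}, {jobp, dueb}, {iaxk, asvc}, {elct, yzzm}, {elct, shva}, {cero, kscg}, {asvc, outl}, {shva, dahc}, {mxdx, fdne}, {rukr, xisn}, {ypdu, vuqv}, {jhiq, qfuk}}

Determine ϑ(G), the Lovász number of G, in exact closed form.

Vertex fybx has 2 neighbors: yfej, kcnw.
deg(svkm) = 2; N(svkm) = {gust, wwtt}.
N(lqvx) = {ciul, nknf}, |N(lqvx)| = 2.
Vertex cero has 2 neighbors: urrp, kscg.
2-regular, N=101; this is C_{101}, the 101-cycle.
The 51 distinct eigenvalues: [2.0, 1.996, 1.985, 1.965, 1.938, 1.904, 1.862, 1.813, 1.757, 1.695, 1.625, 1.55, 1.468, 1.381, 1.288, 1.191, 1.088, 0.982, 0.872, 0.758, 0.642, 0.523, 0.402, 0.279, 0.155, 0.031, -0.093, -0.217, -0.34, -0.462, -0.582, -0.7, -0.815, -0.927, -1.036, -1.14, -1.24, -1.335, -1.425, -1.51, -1.588, -1.661, -1.727, -1.786, -1.839, -1.884, -1.922, -1.953, -1.976, -1.991, -1.999].
With N=101: ϑ(G) = 101·(-(-1)*2*cos(pi/101))/(2−(-2*cos(pi/101))) = 101*cos(pi/101)/(cos(pi/101) + 1).
≈ 50.48778 (to 5 d.p.).
Sandwich: α(G)=50 ≤ ϑ(G)=101*cos(pi/101)/(cos(pi/101) + 1) ≤ χ(Ḡ)=51 (both strict).

101*cos(pi/101)/(cos(pi/101) + 1)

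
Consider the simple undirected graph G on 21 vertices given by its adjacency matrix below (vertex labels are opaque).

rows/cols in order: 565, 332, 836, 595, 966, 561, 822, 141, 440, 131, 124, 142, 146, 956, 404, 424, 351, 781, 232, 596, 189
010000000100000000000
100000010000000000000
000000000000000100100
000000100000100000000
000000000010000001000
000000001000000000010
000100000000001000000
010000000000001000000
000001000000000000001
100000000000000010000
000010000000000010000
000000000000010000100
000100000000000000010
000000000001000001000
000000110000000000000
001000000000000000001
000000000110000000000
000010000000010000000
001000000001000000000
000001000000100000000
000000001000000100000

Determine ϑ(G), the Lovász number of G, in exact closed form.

N(332) = {565, 141}, |N(332)| = 2.
deg(595) = 2; N(595) = {822, 146}.
Vertex 124 has 2 neighbors: 966, 351.
Vertex 822 has 2 neighbors: 595, 404.
deg(v) = 2 for all v (|V|=21); the odd cycle C_{21}.
Distinct eigenvalues (to 6 d.p.): [2.0, 1.911146, 1.652478, 1.24698, 0.730682, 0.14946, -0.445042, -1.0, -1.466104, -1.801938, -1.977662].
λ_max=2, λ_min=-2*cos(pi/21); ϑ = −21·λ_min/(λ_max−λ_min) = 21*cos(pi/21)/(cos(pi/21) + 1).
≈ 10.4410325 (to 7 d.p.).
Sandwich: α(G)=10 ≤ ϑ(G)=21*cos(pi/21)/(cos(pi/21) + 1) ≤ χ(Ḡ)=11 (both strict).

21*cos(pi/21)/(cos(pi/21) + 1)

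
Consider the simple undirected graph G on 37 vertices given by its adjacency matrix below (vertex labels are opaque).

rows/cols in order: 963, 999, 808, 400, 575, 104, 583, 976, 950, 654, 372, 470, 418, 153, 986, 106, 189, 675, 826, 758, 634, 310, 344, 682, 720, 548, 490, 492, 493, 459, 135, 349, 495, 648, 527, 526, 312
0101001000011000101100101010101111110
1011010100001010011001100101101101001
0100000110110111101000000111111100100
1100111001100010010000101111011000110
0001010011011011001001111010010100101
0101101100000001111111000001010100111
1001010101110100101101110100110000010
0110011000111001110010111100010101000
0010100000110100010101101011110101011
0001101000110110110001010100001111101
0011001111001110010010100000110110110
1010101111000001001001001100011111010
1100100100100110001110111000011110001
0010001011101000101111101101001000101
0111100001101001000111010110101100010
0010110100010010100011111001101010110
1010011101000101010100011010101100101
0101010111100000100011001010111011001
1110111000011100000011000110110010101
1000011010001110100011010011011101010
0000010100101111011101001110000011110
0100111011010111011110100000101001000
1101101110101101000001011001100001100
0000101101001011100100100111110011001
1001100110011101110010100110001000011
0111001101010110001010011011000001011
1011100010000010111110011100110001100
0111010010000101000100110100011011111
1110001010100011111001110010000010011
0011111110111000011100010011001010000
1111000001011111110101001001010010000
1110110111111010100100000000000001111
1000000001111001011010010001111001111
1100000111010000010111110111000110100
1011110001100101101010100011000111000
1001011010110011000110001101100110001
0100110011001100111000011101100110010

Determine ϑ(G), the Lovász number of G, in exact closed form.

sqrt(37)

Vertex 583 has 18 neighbors: 963, 400, 104, 976, 654, 372, 470, 153, 189, 826, 758, 310, 344, 682, 548, 493, 459, 526.
N(495) = {963, 654, 372, 470, 418, 106, 675, 826, 634, 682, 492, 493, 459, 135, 648, 527, 526, 312}, |N(495)| = 18.
deg(400) = 18; N(400) = {963, 999, 575, 104, 583, 654, 372, 986, 675, 344, 720, 548, 490, 492, 459, 135, 527, 526}.
N(493) = {963, 999, 808, 583, 950, 372, 986, 106, 189, 675, 826, 310, 344, 682, 490, 495, 526, 312}, |N(493)| = 18.
Regular of degree 18 on 37 vertices: strongly regular (37,18,8,9).
A has 3 distinct eigenvalues ≈ [18.0, 2.5414, -3.5414].
Lovász: ϑ = −37(-sqrt(37)/2 - 1/2)/(18+-(-sqrt(37)/2 - 1/2)) = sqrt(37).
= 6.082762530… (decimal).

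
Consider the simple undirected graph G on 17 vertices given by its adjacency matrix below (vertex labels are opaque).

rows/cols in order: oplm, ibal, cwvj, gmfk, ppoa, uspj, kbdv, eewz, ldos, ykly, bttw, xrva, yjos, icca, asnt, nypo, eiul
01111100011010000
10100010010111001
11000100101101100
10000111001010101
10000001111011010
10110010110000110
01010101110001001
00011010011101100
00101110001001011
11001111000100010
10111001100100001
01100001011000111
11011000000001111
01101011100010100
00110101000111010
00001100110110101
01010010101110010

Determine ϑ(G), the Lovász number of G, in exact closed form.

sqrt(17)

Vertex eewz has 8 neighbors: gmfk, ppoa, kbdv, ykly, bttw, xrva, icca, asnt.
Vertex ppoa has 8 neighbors: oplm, eewz, ldos, ykly, bttw, yjos, icca, nypo.
Vertex cwvj has 8 neighbors: oplm, ibal, uspj, ldos, bttw, xrva, icca, asnt.
Vertex icca has 8 neighbors: ibal, cwvj, ppoa, kbdv, eewz, ldos, yjos, asnt.
deg(v) = 8 for all v (|V|=17); strongly regular (17,8,3,4).
Distinct eigenvalues (to 6 d.p.): [8.0, 1.561553, -2.561553].
ϑ = −N·λ_min/(λ_max−λ_min) = −17·(-sqrt(17)/2 - 1/2)/(8−(-sqrt(17)/2 - 1/2)) = sqrt(17).
Numerically 4.123105626.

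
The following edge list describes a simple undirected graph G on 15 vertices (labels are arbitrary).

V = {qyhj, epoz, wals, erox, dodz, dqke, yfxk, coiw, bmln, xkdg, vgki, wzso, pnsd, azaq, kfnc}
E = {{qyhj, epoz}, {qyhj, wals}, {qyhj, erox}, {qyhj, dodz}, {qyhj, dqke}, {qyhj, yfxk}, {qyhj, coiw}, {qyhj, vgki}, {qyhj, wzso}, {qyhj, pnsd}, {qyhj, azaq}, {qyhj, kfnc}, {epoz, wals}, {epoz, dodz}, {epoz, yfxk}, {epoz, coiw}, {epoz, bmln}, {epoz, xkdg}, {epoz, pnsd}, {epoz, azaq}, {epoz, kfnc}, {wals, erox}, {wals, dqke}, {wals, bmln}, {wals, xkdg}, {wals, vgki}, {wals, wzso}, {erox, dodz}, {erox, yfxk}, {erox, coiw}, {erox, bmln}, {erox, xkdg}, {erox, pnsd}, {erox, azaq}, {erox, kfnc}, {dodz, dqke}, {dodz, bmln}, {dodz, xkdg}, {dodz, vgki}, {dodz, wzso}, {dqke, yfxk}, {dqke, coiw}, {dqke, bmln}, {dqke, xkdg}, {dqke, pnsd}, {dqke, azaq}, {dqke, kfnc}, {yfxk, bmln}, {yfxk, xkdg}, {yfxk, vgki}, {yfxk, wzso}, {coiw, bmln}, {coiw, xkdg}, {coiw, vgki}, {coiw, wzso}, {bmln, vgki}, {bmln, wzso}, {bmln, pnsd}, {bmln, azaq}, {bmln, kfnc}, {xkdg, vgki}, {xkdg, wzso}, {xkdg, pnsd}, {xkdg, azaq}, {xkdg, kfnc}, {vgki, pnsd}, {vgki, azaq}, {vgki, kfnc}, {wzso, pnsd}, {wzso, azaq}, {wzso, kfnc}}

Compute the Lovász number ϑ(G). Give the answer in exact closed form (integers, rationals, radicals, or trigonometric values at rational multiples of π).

7

N(dqke) = {qyhj, wals, dodz, yfxk, coiw, bmln, xkdg, pnsd, azaq, kfnc}, |N(dqke)| = 10.
deg(bmln) = 12; N(bmln) = {epoz, wals, erox, dodz, dqke, yfxk, coiw, vgki, wzso, pnsd, azaq, kfnc}.
deg(qyhj) = 12; N(qyhj) = {epoz, wals, erox, dodz, dqke, yfxk, coiw, vgki, wzso, pnsd, azaq, kfnc}.
N(wals) = {qyhj, epoz, erox, dqke, bmln, xkdg, vgki, wzso}, |N(wals)| = 8.
K_{7,5,3} (perfect); ϑ(G) = α(G) = max{7,5,3} = 7.
≈ 7.00000 (to 5 d.p.).
Sandwich: α(G)=7 ≤ ϑ(G)=7 ≤ χ(Ḡ)=7 (collapsed).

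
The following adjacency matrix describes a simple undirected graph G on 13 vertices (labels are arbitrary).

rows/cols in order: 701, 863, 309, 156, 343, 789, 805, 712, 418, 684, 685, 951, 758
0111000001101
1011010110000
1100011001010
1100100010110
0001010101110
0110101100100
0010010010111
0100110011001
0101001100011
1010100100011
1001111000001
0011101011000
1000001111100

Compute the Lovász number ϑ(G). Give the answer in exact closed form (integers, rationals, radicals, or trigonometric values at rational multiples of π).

N(156) = {701, 863, 343, 418, 685, 951}, |N(156)| = 6.
deg(951) = 6; N(951) = {309, 156, 343, 805, 418, 684}.
N(685) = {701, 156, 343, 789, 805, 758}, |N(685)| = 6.
N(805) = {309, 789, 418, 685, 951, 758}, |N(805)| = 6.
deg(v) = 6 for all v (|V|=13); Paley(13): SR with (k,λ,μ)=(6,2,3).
A has 3 distinct eigenvalues ≈ [6.0, 1.303, -2.303].
Lovász: ϑ = −13(-sqrt(13)/2 - 1/2)/(6+-(-sqrt(13)/2 - 1/2)) = sqrt(13).
≈ 3.6056 (to 4 d.p.).

sqrt(13)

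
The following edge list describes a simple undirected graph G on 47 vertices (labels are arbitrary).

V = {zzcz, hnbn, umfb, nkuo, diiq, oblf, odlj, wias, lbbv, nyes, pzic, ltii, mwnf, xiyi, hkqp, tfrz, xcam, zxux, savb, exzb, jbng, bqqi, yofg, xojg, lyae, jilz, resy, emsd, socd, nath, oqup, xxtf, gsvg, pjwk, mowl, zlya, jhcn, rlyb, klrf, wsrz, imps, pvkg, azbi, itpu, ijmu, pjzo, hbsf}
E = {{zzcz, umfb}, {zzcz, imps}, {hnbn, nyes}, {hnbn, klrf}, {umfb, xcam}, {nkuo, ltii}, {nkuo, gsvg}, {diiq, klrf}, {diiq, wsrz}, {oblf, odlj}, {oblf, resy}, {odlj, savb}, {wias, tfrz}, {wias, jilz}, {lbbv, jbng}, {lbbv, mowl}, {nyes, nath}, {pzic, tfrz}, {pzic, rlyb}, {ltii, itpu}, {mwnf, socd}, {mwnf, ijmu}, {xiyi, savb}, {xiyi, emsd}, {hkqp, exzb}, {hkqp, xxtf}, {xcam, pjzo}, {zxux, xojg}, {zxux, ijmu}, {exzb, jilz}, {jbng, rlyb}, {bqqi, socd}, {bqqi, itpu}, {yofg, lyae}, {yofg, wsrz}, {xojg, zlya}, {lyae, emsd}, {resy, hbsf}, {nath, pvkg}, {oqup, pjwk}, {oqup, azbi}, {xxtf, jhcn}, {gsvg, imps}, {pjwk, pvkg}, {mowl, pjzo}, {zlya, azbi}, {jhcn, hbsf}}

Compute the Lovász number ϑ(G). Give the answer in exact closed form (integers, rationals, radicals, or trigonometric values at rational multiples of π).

deg(zxux) = 2; N(zxux) = {xojg, ijmu}.
N(mowl) = {lbbv, pjzo}, |N(mowl)| = 2.
Vertex wsrz has 2 neighbors: diiq, yofg.
Vertex wias has 2 neighbors: tfrz, jilz.
Regular of degree 2 on 47 vertices: this is C_{47}, the 47-cycle.
The 24 distinct eigenvalues: [2.0, 1.982155, 1.928938, 1.8413, 1.720803, 1.569599, 1.390385, 1.186359, 0.961164, 0.718816, 0.46364, 0.200191, -0.06683, -0.332659, -0.592551, -0.84187, -1.076165, -1.291256, -1.483304, -1.648883, -1.785038, -1.889338, -1.959923, -1.995534].
Lovász (edge-transitive): ϑ = −47·(-2*cos(pi/47))/((2)−(-2*cos(pi/47))) = 47*cos(pi/47)/(cos(pi/47) + 1).
ϑ(G) ≈ 23.473731493.
Sandwich: α(G)=23 ≤ ϑ(G)=47*cos(pi/47)/(cos(pi/47) + 1) ≤ χ(Ḡ)=24 (both strict).

47*cos(pi/47)/(cos(pi/47) + 1)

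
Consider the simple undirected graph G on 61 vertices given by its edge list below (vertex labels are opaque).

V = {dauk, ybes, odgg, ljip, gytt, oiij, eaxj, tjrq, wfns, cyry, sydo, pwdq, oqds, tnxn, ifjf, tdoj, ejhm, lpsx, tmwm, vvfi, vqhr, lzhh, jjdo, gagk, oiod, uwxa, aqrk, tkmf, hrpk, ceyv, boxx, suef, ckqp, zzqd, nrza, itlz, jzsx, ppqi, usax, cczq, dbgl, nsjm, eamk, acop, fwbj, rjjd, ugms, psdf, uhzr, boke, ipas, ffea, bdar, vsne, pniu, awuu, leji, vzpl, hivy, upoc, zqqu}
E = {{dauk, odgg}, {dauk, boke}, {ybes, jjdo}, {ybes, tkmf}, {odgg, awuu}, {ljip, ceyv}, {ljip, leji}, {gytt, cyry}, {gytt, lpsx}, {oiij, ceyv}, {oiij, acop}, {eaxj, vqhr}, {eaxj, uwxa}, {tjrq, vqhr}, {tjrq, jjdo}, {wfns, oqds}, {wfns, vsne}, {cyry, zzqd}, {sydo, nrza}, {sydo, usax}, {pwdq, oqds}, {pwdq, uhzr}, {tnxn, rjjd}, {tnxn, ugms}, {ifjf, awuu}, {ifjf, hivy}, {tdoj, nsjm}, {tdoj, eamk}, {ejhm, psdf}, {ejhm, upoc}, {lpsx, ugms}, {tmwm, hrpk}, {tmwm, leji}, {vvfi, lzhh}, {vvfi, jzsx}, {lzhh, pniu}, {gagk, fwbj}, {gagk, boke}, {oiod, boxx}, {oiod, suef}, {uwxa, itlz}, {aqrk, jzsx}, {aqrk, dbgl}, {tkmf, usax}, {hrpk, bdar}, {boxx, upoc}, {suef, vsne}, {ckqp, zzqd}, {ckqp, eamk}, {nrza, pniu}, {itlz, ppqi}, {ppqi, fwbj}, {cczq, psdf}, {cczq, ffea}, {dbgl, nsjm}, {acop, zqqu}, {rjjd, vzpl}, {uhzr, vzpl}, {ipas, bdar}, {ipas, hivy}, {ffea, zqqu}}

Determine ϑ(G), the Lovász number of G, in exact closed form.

61*cos(pi/61)/(cos(pi/61) + 1)

deg(lzhh) = 2; N(lzhh) = {vvfi, pniu}.
N(tmwm) = {hrpk, leji}, |N(tmwm)| = 2.
N(cczq) = {psdf, ffea}, |N(cczq)| = 2.
deg(jzsx) = 2; N(jzsx) = {vvfi, aqrk}.
G on 61 vertices is 2-regular; connected 2-regular on 61 ⇒ C_{61}.
Distinct eigenvalues (to 6 d.p.): [2.0, 1.9894, 1.957711, 1.905271, 1.832634, 1.74057, 1.630057, 1.502264, 1.358547, 1.200429, 1.029586, 0.847829, 0.657085, 0.459375, 0.256797, 0.051496, -0.154351, -0.358562, -0.558971, -0.753456, -0.939953, -1.116487, -1.281186, -1.432304, -1.56824, -1.687551, -1.788974, -1.871434, -1.934055, -1.976176, -1.997348].
With N=61: ϑ(G) = 61·(-(-1)*2*cos(pi/61))/(2−(-2*cos(pi/61))) = 61*cos(pi/61)/(cos(pi/61) + 1).
= 30.479766… (decimal).
30 ≤ 61*cos(pi/61)/(cos(pi/61) + 1) ≤ 31: both strict.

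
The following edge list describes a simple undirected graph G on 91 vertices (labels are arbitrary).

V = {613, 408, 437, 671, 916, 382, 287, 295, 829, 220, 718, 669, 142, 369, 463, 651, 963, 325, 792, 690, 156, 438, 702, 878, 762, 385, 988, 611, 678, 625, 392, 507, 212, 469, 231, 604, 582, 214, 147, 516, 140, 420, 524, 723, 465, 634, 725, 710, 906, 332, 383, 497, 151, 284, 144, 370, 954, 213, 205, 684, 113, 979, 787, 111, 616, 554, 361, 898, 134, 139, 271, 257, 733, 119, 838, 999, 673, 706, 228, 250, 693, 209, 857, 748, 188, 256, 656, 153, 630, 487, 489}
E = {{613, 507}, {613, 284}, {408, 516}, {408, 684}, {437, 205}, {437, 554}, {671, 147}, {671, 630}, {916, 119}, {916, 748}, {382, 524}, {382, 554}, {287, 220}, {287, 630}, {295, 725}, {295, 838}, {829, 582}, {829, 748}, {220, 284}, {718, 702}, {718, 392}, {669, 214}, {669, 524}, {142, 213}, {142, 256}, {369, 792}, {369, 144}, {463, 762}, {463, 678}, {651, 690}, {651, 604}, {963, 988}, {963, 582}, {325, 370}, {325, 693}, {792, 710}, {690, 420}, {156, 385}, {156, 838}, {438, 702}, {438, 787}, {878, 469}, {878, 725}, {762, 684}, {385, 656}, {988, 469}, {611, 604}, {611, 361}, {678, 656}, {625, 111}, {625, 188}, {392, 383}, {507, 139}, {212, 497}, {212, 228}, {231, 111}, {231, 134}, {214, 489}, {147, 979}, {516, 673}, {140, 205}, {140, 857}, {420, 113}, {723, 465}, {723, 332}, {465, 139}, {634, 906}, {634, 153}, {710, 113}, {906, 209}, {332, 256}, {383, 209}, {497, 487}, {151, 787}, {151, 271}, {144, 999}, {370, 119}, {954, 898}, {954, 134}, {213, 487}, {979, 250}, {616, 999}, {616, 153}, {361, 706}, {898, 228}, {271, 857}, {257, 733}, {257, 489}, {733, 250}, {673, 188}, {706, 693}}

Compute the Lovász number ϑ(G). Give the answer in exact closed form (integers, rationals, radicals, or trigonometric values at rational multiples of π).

91*cos(pi/91)/(cos(pi/91) + 1)

Vertex 792 has 2 neighbors: 369, 710.
N(142) = {213, 256}, |N(142)| = 2.
N(188) = {625, 673}, |N(188)| = 2.
Vertex 710 has 2 neighbors: 792, 113.
2-regular, N=91; a single 91-cycle (edge-transitive).
A has 46 distinct eigenvalues ≈ [2.0, 1.99523, 1.98096, 1.95725, 1.92421, 1.882, 1.83082, 1.77091, 1.70257, 1.62611, 1.54191, 1.45035, 1.35189, 1.24698, 1.13613, 1.01987, 0.89874, 0.77333, 0.64424, 0.51208, 0.37748, 0.24107, 0.10352, -0.03452, -0.1724, -0.30946, -0.44504, -0.5785, -0.70921, -0.83654, -0.95987, -1.07864, -1.19226, -1.30021, -1.40196, -1.49702, -1.58495, -1.66533, -1.73778, -1.80194, -1.85751, -1.90424, -1.94188, -1.97028, -1.98928, -1.99881].
Lovász: ϑ = −91(-2*cos(pi/91))/(2+-(-1)*2*cos(pi/91)) = 91*cos(pi/91)/(cos(pi/91) + 1).
ϑ(G) ≈ 45.48644016.
α=45, χ(Ḡ)=46; ϑ=91*cos(pi/91)/(cos(pi/91) + 1) lies between (both strict).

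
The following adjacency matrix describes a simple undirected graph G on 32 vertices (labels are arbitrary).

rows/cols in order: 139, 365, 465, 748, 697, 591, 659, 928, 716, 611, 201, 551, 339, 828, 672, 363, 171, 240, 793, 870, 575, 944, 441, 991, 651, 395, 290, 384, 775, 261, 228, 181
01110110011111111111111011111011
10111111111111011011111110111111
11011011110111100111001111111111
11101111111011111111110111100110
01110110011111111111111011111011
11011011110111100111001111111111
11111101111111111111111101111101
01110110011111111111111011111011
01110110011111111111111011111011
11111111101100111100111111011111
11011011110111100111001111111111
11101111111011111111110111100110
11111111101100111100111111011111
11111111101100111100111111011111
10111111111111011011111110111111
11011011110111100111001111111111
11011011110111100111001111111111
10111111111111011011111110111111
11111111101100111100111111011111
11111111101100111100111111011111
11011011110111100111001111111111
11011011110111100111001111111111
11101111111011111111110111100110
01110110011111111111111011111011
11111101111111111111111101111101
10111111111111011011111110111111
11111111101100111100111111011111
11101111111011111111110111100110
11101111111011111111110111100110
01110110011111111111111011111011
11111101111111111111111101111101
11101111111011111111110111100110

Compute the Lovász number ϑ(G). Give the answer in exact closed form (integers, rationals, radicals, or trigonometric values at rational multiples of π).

deg(201) = 25; N(201) = {139, 365, 748, 697, 659, 928, 716, 611, 551, 339, 828, 672, 240, 793, 870, 441, 991, 651, 395, 290, 384, 775, 261, 228, 181}.
Vertex 793 has 26 neighbors: 139, 365, 465, 748, 697, 591, 659, 928, 716, 201, 551, 672, 363, 171, 240, 575, 944, 441, 991, 651, 395, 384, 775, 261, 228, 181.
deg(261) = 26; N(261) = {365, 465, 748, 591, 659, 611, 201, 551, 339, 828, 672, 363, 171, 240, 793, 870, 575, 944, 441, 651, 395, 290, 384, 775, 228, 181}.
Vertex 575 has 25 neighbors: 139, 365, 748, 697, 659, 928, 716, 611, 551, 339, 828, 672, 240, 793, 870, 441, 991, 651, 395, 290, 384, 775, 261, 228, 181.
K_{7,6,6,6,4,3} (perfect); ϑ(G) = α(G) = max{7,6,6,6,4,3} = 7.
ϑ(G) ≈ 7.000000000.
Lovász sandwich 7 ≤ 7 ≤ 7: collapsed.

7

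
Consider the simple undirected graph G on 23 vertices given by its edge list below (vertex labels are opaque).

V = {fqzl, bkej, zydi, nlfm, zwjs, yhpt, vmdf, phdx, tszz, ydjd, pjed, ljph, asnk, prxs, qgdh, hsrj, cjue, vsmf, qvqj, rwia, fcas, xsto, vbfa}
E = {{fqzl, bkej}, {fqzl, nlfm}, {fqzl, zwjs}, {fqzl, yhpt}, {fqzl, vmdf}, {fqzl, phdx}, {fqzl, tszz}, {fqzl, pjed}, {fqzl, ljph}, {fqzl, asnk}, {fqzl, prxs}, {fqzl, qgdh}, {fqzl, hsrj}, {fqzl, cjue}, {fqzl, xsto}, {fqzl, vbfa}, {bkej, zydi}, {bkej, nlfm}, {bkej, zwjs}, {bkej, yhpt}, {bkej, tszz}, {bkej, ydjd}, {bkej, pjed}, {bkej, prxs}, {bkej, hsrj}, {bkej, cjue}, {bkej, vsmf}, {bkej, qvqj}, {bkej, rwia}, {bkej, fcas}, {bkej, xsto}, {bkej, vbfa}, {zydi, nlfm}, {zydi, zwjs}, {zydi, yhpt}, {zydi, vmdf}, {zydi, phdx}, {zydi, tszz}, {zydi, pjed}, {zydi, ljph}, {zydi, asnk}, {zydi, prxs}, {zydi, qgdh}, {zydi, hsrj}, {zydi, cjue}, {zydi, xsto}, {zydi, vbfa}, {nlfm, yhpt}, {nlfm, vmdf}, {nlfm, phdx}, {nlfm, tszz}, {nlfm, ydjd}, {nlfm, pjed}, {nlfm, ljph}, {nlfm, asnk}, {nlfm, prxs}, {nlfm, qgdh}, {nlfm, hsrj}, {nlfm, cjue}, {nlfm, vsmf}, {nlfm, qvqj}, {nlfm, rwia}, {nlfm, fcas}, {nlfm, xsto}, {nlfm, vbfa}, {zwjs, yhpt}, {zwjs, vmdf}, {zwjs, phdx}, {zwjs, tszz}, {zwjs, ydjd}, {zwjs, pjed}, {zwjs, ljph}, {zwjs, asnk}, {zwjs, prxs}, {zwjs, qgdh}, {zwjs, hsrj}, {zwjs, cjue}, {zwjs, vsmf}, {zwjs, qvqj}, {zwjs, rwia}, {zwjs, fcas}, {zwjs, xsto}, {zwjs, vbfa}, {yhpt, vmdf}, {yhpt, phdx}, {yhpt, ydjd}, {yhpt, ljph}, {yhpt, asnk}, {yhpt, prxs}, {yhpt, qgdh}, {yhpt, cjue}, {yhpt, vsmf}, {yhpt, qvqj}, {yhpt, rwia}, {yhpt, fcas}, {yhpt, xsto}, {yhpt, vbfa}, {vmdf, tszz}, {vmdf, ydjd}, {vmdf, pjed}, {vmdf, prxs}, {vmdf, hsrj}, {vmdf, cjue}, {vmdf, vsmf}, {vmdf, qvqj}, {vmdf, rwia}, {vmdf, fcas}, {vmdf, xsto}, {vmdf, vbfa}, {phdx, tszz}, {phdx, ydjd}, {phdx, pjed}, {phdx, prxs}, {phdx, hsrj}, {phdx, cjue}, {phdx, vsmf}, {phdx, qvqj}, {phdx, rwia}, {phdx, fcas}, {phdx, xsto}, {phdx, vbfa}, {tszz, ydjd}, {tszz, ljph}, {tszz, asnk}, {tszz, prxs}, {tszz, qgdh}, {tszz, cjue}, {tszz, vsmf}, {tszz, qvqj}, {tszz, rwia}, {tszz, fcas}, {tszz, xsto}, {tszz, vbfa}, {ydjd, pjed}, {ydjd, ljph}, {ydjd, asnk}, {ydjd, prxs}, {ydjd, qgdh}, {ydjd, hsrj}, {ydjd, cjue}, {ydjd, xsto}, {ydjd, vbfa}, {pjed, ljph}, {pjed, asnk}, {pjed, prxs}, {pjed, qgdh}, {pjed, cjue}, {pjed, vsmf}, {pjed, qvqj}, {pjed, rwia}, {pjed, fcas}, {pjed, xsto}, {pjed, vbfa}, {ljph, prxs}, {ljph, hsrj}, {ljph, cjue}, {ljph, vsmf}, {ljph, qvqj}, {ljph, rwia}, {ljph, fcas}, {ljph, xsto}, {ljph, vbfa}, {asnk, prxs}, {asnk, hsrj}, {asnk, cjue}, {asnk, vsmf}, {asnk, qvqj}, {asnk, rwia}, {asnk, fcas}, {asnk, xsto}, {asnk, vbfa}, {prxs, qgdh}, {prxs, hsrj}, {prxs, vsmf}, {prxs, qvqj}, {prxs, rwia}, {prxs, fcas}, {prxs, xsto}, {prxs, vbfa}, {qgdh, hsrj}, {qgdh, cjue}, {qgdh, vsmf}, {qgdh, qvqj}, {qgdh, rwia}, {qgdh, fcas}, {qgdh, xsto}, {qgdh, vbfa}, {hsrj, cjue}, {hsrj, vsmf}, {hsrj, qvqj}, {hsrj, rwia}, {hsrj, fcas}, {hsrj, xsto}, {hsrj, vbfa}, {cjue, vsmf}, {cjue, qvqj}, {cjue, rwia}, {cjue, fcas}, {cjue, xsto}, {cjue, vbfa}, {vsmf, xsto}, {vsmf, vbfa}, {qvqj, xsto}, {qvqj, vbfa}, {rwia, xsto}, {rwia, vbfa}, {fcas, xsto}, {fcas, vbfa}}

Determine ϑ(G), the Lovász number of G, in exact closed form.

7

deg(xsto) = 21; N(xsto) = {fqzl, bkej, zydi, nlfm, zwjs, yhpt, vmdf, phdx, tszz, ydjd, pjed, ljph, asnk, prxs, qgdh, hsrj, cjue, vsmf, qvqj, rwia, fcas}.
Vertex zydi has 16 neighbors: bkej, nlfm, zwjs, yhpt, vmdf, phdx, tszz, pjed, ljph, asnk, prxs, qgdh, hsrj, cjue, xsto, vbfa.
deg(tszz) = 19; N(tszz) = {fqzl, bkej, zydi, nlfm, zwjs, vmdf, phdx, ydjd, ljph, asnk, prxs, qgdh, cjue, vsmf, qvqj, rwia, fcas, xsto, vbfa}.
Vertex cjue has 21 neighbors: fqzl, bkej, zydi, nlfm, zwjs, yhpt, vmdf, phdx, tszz, ydjd, pjed, ljph, asnk, qgdh, hsrj, vsmf, qvqj, rwia, fcas, xsto, vbfa.
Complete multipartite on [7, 6, 4, 2, 2, 2]: sandwich collapses at ϑ=7.
ϑ(G) ≈ 7.000000.
Check 7 ≤ 7 ≤ 7: collapsed.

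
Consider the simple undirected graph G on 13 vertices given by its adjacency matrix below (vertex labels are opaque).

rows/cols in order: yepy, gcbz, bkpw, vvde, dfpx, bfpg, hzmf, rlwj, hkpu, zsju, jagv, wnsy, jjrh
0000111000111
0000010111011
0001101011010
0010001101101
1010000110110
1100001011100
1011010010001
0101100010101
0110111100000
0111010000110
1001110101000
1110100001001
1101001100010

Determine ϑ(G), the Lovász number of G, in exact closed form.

deg(gcbz) = 6; N(gcbz) = {bfpg, rlwj, hkpu, zsju, wnsy, jjrh}.
deg(jagv) = 6; N(jagv) = {yepy, vvde, dfpx, bfpg, rlwj, zsju}.
Vertex zsju has 6 neighbors: gcbz, bkpw, vvde, bfpg, jagv, wnsy.
deg(rlwj) = 6; N(rlwj) = {gcbz, vvde, dfpx, hkpu, jagv, jjrh}.
G on 13 vertices is 6-regular; strongly regular (13,6,2,3).
spec(A) ≈ [6.0, 1.302776, -2.302776] (distinct, 6 d.p.).
With N=13: ϑ(G) = 13·(-(-sqrt(13)/2 - 1/2))/(6−(-sqrt(13)/2 - 1/2)) = sqrt(13).
≈ 3.605551 (to 6 d.p.).

sqrt(13)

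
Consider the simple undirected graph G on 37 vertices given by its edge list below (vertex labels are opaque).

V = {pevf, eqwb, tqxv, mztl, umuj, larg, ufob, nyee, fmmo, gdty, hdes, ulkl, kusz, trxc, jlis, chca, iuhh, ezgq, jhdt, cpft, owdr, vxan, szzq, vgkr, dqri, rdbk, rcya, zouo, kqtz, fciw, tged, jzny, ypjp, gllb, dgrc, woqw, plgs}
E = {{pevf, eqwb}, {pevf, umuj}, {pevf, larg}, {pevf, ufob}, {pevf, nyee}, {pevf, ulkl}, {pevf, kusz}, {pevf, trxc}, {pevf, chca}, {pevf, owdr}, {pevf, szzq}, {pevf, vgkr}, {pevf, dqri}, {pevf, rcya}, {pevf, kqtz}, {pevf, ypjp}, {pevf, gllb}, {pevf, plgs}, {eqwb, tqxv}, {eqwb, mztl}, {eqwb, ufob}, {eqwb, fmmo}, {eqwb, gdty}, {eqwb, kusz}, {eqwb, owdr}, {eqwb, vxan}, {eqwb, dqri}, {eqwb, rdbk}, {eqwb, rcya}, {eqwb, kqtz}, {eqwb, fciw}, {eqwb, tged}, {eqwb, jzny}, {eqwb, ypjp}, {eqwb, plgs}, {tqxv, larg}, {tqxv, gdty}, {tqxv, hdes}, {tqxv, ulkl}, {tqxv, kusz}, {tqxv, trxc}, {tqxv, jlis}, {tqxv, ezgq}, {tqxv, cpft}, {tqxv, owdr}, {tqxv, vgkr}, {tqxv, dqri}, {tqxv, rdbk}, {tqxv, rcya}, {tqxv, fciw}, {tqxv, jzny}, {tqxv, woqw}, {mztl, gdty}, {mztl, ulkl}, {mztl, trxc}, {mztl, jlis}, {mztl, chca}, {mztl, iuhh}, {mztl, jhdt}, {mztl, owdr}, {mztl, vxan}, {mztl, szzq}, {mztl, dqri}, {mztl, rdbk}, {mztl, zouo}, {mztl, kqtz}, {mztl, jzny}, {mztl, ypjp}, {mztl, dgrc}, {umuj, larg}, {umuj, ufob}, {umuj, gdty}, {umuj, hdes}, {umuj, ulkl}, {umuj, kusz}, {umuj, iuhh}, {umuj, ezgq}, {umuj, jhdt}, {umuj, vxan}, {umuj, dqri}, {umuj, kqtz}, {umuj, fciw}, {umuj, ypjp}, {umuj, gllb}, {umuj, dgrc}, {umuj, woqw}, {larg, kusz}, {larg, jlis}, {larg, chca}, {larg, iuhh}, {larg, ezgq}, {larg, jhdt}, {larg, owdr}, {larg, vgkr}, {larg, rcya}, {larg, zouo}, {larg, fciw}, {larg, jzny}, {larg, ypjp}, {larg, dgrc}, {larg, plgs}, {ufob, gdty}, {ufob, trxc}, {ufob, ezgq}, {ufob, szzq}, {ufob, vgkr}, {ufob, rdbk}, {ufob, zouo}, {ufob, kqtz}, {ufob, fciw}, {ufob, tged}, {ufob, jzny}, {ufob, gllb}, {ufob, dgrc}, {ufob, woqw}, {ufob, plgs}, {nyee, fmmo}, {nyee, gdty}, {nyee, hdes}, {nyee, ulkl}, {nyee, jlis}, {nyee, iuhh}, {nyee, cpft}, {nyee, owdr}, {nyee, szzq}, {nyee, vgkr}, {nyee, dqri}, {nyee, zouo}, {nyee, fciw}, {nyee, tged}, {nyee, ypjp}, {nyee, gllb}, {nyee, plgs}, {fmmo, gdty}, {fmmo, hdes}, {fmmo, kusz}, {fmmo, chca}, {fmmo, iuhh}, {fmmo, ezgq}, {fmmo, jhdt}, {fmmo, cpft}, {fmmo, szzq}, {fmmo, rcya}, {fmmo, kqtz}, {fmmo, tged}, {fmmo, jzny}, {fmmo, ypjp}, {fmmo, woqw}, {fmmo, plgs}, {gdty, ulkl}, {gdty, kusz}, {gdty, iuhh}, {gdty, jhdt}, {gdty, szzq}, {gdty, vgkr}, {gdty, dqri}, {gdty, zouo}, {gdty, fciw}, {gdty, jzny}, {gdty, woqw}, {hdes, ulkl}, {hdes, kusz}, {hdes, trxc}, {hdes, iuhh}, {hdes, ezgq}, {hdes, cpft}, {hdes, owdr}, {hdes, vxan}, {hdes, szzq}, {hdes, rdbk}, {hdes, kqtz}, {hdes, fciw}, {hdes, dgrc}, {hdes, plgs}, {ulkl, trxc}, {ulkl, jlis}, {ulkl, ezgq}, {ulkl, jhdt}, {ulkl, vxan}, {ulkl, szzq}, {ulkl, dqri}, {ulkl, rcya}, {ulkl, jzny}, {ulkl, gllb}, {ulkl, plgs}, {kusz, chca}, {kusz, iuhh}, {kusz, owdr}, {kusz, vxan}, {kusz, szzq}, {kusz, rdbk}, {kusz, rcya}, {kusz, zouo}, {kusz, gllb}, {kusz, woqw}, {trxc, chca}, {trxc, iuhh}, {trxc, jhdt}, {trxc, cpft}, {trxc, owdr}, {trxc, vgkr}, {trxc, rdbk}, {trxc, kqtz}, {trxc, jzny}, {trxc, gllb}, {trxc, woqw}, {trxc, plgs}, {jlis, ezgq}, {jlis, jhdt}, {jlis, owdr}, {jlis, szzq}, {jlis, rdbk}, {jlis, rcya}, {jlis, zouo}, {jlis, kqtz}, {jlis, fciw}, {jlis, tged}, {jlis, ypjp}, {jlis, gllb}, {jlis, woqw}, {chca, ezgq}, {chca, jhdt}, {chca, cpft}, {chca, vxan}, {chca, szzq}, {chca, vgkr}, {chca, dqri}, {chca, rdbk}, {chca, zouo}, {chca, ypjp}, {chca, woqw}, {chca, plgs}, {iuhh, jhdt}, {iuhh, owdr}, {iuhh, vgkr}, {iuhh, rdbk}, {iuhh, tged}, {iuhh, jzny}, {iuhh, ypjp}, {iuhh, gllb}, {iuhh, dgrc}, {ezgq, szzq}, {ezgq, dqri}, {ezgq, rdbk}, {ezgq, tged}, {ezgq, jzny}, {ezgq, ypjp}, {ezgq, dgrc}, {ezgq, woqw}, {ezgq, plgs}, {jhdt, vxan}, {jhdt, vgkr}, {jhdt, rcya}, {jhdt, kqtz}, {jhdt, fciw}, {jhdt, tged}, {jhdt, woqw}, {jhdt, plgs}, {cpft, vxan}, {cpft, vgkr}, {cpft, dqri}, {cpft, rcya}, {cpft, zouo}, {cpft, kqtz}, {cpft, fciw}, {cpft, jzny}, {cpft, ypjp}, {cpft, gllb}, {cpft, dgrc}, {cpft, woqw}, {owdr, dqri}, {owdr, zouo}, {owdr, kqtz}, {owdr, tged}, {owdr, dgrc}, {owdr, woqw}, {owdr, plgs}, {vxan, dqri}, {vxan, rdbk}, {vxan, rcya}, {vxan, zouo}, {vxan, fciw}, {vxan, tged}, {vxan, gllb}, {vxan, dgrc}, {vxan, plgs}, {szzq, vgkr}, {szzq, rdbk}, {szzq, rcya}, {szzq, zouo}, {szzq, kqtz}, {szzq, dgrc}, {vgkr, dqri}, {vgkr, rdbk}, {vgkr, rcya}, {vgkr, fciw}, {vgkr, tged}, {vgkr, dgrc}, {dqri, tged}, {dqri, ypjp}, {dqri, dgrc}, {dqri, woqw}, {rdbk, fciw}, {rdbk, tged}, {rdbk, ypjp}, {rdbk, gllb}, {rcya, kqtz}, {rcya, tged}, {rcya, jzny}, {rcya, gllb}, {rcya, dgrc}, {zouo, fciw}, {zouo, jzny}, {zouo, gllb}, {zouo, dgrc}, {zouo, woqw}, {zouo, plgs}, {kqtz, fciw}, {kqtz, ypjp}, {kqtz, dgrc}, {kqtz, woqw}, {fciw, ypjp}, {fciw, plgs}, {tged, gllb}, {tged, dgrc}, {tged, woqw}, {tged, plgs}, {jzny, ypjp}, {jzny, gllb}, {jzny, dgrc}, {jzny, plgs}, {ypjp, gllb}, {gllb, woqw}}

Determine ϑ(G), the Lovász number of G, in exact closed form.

sqrt(37)

N(kusz) = {pevf, eqwb, tqxv, umuj, larg, fmmo, gdty, hdes, chca, iuhh, owdr, vxan, szzq, rdbk, rcya, zouo, gllb, woqw}, |N(kusz)| = 18.
N(pevf) = {eqwb, umuj, larg, ufob, nyee, ulkl, kusz, trxc, chca, owdr, szzq, vgkr, dqri, rcya, kqtz, ypjp, gllb, plgs}, |N(pevf)| = 18.
N(ezgq) = {tqxv, umuj, larg, ufob, fmmo, hdes, ulkl, jlis, chca, szzq, dqri, rdbk, tged, jzny, ypjp, dgrc, woqw, plgs}, |N(ezgq)| = 18.
Vertex iuhh has 18 neighbors: mztl, umuj, larg, nyee, fmmo, gdty, hdes, kusz, trxc, jhdt, owdr, vgkr, rdbk, tged, jzny, ypjp, gllb, dgrc.
37-vertex 18-regular graph: Paley(37): SR with (k,λ,μ)=(18,8,9).
Distinct eigenvalues (to 3 d.p.): [18.0, 2.541, -3.541].
Lovász (edge-transitive): ϑ = −37·(-sqrt(37)/2 - 1/2)/((18)−(-sqrt(37)/2 - 1/2)) = sqrt(37).
= 6.08276253… (decimal).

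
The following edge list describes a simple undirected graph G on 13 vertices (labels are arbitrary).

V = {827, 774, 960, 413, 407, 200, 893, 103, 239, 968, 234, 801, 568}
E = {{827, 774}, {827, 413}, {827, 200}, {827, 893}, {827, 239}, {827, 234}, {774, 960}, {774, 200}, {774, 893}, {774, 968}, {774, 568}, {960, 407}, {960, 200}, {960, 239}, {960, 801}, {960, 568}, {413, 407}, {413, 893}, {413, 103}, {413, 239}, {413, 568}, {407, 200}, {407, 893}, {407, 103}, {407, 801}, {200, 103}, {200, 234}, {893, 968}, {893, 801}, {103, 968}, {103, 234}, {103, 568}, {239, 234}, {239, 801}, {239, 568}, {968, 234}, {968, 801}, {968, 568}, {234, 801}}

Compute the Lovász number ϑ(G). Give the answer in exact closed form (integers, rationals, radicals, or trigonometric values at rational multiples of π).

N(103) = {413, 407, 200, 968, 234, 568}, |N(103)| = 6.
N(407) = {960, 413, 200, 893, 103, 801}, |N(407)| = 6.
deg(968) = 6; N(968) = {774, 893, 103, 234, 801, 568}.
deg(200) = 6; N(200) = {827, 774, 960, 407, 103, 234}.
Regular of degree 6 on 13 vertices: Paley(13): SR with (k,λ,μ)=(6,2,3).
spec(A) ≈ [6.0, 1.303, -2.303] (distinct, 3 d.p.).
Lovász: ϑ = −13(-sqrt(13)/2 - 1/2)/(6+-(-sqrt(13)/2 - 1/2)) = sqrt(13).
= 3.605551… (decimal).

sqrt(13)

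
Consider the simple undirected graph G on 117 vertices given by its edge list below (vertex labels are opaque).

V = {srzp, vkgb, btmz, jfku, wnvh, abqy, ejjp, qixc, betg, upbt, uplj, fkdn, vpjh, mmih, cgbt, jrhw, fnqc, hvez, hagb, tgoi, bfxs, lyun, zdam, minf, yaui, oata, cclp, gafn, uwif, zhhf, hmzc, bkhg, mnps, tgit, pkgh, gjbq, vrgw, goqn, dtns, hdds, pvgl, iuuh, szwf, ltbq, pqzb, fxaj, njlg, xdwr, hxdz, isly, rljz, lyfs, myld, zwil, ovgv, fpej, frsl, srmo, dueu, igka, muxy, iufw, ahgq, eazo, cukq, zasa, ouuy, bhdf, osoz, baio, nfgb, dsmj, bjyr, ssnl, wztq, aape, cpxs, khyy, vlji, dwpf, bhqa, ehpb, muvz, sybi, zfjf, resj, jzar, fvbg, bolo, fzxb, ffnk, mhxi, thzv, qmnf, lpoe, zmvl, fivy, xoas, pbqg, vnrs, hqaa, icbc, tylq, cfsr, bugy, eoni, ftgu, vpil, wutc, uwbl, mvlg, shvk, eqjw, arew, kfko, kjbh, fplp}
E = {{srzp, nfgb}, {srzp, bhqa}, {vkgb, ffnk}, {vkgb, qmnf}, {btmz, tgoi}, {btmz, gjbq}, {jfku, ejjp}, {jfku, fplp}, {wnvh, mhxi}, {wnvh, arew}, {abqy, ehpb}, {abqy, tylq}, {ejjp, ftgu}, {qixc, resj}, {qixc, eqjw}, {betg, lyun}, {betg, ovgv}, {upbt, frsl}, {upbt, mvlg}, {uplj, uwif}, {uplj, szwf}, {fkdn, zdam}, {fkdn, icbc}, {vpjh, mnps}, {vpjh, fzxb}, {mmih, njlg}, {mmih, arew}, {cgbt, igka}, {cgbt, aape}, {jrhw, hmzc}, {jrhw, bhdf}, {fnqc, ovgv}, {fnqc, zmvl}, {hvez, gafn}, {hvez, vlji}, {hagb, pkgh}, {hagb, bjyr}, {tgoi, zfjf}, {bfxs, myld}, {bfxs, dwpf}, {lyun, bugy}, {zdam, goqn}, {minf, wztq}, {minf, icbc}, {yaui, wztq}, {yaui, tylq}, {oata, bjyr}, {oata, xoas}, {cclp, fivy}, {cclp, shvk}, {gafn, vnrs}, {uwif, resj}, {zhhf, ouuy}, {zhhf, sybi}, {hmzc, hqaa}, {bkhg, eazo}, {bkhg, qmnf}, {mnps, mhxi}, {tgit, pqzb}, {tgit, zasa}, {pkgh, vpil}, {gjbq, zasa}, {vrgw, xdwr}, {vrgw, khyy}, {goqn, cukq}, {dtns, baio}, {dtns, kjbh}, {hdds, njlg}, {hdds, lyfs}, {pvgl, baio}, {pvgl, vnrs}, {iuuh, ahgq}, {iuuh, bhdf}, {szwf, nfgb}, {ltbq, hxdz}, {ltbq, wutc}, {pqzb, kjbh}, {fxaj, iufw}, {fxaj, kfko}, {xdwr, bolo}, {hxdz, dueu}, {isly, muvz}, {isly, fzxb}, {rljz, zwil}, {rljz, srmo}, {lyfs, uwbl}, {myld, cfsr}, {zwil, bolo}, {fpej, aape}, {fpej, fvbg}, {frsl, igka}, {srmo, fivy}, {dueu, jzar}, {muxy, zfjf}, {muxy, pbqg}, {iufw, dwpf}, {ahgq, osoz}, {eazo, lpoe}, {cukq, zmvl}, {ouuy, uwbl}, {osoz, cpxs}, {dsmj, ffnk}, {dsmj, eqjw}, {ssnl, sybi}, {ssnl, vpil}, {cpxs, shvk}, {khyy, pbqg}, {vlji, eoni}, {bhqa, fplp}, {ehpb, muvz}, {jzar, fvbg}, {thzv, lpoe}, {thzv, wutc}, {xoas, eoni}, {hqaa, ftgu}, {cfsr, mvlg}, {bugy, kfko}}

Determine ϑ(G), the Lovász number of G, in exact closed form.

Vertex cclp has 2 neighbors: fivy, shvk.
deg(bjyr) = 2; N(bjyr) = {hagb, oata}.
deg(bhdf) = 2; N(bhdf) = {jrhw, iuuh}.
N(eqjw) = {qixc, dsmj}, |N(eqjw)| = 2.
2-regular, N=117; connected 2-regular on 117 ⇒ C_{117}.
Distinct eigenvalues (to 6 d.p.): [2.0, 1.997117, 1.988475, 1.974101, 1.954034, 1.928333, 1.897073, 1.860343, 1.818249, 1.770912, 1.71847, 1.661072, 1.598886, 1.532089, 1.460875, 1.385449, 1.306028, 1.222842, 1.136129, 1.046142, 0.953137, 0.857385, 0.759161, 0.658748, 0.556435, 0.452518, 0.347296, 0.241073, 0.134155, 0.02685, -0.080532, -0.187682, -0.294291, -0.400051, -0.504658, -0.60781, -0.70921, -0.808564, -0.905588, -1.0, -1.091529, -1.179911, -1.264891, -1.346224, -1.423675, -1.497021, -1.566052, -1.630567, -1.69038, -1.74532, -1.795227, -1.839959, -1.879385, -1.913393, -1.941884, -1.964775, -1.982002, -1.993515, -1.999279].
Lovász: ϑ = −117(-2*cos(pi/117))/(2+-(-1)*2*cos(pi/117)) = 117*cos(pi/117)/(cos(pi/117) + 1).
≈ 58.4894543 (to 7 d.p.).
Lovász sandwich 58 ≤ 117*cos(pi/117)/(cos(pi/117) + 1) ≤ 59: both strict.

117*cos(pi/117)/(cos(pi/117) + 1)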